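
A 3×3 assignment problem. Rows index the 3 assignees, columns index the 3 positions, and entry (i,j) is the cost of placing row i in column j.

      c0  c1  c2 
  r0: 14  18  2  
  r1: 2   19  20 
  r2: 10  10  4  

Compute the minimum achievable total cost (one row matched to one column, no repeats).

optimal assignment: row0→col2 (cost 2), row1→col0 (cost 2), row2→col1 (cost 10)
total = 2 + 2 + 10 = 14

Minimum assignment cost: 14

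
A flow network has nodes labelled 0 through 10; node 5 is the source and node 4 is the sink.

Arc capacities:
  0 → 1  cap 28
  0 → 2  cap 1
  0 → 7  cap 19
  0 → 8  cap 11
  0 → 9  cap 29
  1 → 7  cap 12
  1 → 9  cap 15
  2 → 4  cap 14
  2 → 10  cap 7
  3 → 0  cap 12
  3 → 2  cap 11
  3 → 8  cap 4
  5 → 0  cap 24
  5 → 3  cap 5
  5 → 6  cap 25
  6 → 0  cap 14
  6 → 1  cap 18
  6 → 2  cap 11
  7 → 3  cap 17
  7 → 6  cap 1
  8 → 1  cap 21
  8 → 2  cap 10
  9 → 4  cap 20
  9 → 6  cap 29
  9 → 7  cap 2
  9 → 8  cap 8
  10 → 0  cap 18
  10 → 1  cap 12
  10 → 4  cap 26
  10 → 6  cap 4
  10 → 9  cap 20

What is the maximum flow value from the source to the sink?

Maximum flow value: 41

augment #1: 5→0→2→4 bottleneck 1, total now 1
augment #2: 5→0→9→4 bottleneck 20, total now 21
augment #3: 5→3→2→4 bottleneck 5, total now 26
augment #4: 5→6→2→4 bottleneck 8, total now 34
augment #5: 5→6→2→10→4 bottleneck 3, total now 37
augment #6: 5→0→8→2→10→4 bottleneck 3, total now 40
augment #7: 5→6→0→8→2→10→4 bottleneck 1, total now 41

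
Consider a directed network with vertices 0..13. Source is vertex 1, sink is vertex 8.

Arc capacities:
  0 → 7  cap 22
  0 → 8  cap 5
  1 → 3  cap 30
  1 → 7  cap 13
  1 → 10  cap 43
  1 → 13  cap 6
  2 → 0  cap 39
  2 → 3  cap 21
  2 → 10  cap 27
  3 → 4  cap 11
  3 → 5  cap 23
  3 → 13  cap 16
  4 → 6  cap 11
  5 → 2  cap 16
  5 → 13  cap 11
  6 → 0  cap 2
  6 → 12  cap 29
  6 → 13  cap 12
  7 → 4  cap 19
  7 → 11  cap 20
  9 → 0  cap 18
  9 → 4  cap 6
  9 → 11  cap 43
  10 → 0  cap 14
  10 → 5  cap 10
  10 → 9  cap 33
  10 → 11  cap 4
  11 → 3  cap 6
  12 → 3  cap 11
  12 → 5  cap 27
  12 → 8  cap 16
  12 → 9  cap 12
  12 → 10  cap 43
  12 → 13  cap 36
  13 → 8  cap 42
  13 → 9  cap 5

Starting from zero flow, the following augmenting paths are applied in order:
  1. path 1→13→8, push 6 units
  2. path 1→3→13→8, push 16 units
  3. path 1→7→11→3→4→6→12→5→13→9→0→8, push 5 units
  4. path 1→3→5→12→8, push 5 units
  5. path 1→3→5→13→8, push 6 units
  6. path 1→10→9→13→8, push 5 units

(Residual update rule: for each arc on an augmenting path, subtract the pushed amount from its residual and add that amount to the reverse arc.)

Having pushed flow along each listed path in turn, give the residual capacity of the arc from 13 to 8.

after path 1 (1→13→8, push 6): res(13,8)=36
after path 2 (1→3→13→8, push 16): res(13,8)=20
after path 3 (1→7→11→3→4→6→12→5→13→9→0→8, push 5): res(13,8)=20
after path 4 (1→3→5→12→8, push 5): res(13,8)=20
after path 5 (1→3→5→13→8, push 6): res(13,8)=14
after path 6 (1→10→9→13→8, push 5): res(13,8)=9

Residual capacity of (13,8): 9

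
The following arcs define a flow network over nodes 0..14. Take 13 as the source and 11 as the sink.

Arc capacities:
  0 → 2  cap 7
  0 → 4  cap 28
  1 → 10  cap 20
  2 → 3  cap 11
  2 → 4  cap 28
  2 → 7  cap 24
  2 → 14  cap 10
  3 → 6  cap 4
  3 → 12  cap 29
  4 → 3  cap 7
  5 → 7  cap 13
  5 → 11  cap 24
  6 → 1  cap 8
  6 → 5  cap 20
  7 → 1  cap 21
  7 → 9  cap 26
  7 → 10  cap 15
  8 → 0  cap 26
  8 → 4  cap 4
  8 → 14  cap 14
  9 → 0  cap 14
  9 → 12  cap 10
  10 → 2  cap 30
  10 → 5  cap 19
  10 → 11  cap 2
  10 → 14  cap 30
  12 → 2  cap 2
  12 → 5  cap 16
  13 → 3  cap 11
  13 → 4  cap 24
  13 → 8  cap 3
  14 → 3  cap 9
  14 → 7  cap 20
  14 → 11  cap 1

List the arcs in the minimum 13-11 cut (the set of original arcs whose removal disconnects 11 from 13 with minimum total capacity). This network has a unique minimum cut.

augment #1: 13→8→14→11 push 1
augment #2: 13→3→6→5→11 push 4
augment #3: 13→3→12→5→11 push 7
augment #4: 13→4→3→12→5→11 push 7
augment #5: 13→8→14→7→10→11 push 2
max flow = 21; residual-reachable set from 13 gives S-side
cut edges (S→T): {(4,3), (13,3), (13,8)} total cap 21

Min-cut arcs: {(4,3), (13,3), (13,8)} (total capacity 21)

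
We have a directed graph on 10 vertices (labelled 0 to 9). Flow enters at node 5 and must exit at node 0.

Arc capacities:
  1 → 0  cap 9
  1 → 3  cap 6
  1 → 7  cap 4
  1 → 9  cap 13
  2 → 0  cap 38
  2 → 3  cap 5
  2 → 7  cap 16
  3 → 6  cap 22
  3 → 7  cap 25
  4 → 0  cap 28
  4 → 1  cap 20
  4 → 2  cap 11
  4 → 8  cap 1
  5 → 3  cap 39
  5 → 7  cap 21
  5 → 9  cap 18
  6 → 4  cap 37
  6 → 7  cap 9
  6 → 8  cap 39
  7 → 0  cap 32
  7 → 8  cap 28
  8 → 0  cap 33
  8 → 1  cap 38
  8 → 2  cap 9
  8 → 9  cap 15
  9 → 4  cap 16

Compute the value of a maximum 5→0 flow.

Maximum flow value: 76

augment #1: 5→7→0 bottleneck 21, total now 21
augment #2: 5→3→7→0 bottleneck 11, total now 32
augment #3: 5→9→4→0 bottleneck 16, total now 48
augment #4: 5→3→6→4→0 bottleneck 12, total now 60
augment #5: 5→3→6→8→0 bottleneck 10, total now 70
augment #6: 5→3→7→8→0 bottleneck 6, total now 76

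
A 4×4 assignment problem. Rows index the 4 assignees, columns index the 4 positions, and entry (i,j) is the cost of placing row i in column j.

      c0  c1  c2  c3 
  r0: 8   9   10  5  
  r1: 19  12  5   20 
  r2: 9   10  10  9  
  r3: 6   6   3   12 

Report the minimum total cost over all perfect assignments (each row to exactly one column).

optimal assignment: row0→col3 (cost 5), row1→col2 (cost 5), row2→col0 (cost 9), row3→col1 (cost 6)
total = 5 + 5 + 9 + 6 = 25

Minimum assignment cost: 25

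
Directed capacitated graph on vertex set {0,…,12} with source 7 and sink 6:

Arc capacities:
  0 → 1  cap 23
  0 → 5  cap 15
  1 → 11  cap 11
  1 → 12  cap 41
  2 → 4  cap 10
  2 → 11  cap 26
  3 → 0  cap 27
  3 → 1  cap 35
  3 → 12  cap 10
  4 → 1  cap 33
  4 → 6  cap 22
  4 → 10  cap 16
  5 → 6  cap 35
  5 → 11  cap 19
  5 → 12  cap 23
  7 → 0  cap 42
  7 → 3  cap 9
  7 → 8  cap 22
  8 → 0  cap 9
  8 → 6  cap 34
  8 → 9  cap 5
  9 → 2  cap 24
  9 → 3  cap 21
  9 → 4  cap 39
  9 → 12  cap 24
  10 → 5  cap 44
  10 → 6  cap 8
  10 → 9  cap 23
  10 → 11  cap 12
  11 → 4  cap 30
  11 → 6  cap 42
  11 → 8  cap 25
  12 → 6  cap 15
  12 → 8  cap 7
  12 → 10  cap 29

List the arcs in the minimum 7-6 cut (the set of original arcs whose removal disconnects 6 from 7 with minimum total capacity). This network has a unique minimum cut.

augment #1: 7→8→6 push 22
augment #2: 7→0→5→6 push 15
augment #3: 7→3→12→6 push 9
augment #4: 7→0→1→11→6 push 11
augment #5: 7→0→1→12→6 push 6
augment #6: 7→0→1→12→8→6 push 6
max flow = 69; residual-reachable set from 7 gives S-side
cut edges (S→T): {(0,1), (0,5), (7,3), (7,8)} total cap 69

Min-cut arcs: {(0,1), (0,5), (7,3), (7,8)} (total capacity 69)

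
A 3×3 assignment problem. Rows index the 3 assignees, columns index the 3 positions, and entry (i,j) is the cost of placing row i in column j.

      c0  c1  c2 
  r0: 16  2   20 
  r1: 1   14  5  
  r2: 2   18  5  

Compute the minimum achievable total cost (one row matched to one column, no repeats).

Minimum assignment cost: 8

optimal assignment: row0→col1 (cost 2), row1→col0 (cost 1), row2→col2 (cost 5)
total = 2 + 1 + 5 = 8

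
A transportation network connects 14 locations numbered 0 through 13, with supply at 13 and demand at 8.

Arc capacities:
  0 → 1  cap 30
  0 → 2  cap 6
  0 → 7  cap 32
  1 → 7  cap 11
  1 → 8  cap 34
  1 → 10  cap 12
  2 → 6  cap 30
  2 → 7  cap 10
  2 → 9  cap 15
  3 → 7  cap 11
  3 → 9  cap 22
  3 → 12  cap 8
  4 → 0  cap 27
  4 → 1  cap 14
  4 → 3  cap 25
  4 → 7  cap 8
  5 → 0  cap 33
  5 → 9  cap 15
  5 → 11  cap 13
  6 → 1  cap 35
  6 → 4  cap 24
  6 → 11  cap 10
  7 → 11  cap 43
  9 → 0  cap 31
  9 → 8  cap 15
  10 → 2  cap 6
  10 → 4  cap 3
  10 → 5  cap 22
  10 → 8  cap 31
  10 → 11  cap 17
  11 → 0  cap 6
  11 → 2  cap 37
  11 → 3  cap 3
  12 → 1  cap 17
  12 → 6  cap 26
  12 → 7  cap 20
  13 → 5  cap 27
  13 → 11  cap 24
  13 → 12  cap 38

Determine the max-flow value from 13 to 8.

augment #1: 13→5→9→8 bottleneck 15, total now 15
augment #2: 13→12→1→8 bottleneck 17, total now 32
augment #3: 13→5→0→1→8 bottleneck 12, total now 44
augment #4: 13→11→0→1→8 bottleneck 5, total now 49
augment #5: 13→11→0→1→10→8 bottleneck 1, total now 50
augment #6: 13→12→6→1→10→8 bottleneck 11, total now 61

Maximum flow value: 61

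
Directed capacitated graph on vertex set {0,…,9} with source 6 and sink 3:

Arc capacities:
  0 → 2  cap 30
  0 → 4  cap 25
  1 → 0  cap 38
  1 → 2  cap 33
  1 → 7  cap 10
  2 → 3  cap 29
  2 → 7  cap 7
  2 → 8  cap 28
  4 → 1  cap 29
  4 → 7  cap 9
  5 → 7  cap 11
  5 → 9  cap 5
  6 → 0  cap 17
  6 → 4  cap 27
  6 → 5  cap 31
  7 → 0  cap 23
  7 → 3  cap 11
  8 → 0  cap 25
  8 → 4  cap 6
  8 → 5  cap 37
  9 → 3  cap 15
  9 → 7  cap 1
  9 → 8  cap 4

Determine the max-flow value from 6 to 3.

Maximum flow value: 45

augment #1: 6→0→2→3 bottleneck 17, total now 17
augment #2: 6→4→7→3 bottleneck 9, total now 26
augment #3: 6→5→7→3 bottleneck 2, total now 28
augment #4: 6→5→9→3 bottleneck 5, total now 33
augment #5: 6→4→1→2→3 bottleneck 12, total now 45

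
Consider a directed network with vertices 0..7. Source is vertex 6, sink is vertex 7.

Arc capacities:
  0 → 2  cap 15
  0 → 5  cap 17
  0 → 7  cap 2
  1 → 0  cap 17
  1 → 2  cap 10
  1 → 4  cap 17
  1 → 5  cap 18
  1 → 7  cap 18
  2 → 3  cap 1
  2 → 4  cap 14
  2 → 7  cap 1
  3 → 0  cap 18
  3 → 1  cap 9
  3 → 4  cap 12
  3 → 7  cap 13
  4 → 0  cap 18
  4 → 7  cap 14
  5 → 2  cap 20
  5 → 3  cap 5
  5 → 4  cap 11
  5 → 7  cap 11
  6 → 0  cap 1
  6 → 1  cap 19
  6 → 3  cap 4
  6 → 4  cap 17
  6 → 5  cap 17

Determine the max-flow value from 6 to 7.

augment #1: 6→0→7 bottleneck 1, total now 1
augment #2: 6→1→7 bottleneck 18, total now 19
augment #3: 6→3→7 bottleneck 4, total now 23
augment #4: 6→4→7 bottleneck 14, total now 37
augment #5: 6→5→7 bottleneck 11, total now 48
augment #6: 6→1→0→7 bottleneck 1, total now 49
augment #7: 6→5→2→7 bottleneck 1, total now 50
augment #8: 6→5→3→7 bottleneck 5, total now 55
augment #9: 6→4→0→2→3→7 bottleneck 1, total now 56

Maximum flow value: 56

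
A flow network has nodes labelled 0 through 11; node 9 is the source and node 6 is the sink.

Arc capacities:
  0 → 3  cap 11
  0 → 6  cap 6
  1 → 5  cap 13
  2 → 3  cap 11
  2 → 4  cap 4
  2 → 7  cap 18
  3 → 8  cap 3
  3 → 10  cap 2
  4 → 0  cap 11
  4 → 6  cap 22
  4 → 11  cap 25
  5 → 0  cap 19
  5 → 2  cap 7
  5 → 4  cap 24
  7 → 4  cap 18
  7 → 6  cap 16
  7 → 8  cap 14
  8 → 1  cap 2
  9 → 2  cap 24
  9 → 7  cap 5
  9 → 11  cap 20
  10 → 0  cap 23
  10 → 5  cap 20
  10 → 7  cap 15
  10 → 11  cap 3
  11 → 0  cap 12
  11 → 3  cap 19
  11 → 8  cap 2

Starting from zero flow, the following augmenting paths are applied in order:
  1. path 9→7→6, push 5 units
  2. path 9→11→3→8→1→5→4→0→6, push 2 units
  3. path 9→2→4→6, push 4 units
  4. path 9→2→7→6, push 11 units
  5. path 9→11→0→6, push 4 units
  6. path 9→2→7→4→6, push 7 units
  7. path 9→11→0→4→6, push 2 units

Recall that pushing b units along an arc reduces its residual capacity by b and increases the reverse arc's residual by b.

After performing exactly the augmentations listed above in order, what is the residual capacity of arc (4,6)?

after path 1 (9→7→6, push 5): res(4,6)=22
after path 2 (9→11→3→8→1→5→4→0→6, push 2): res(4,6)=22
after path 3 (9→2→4→6, push 4): res(4,6)=18
after path 4 (9→2→7→6, push 11): res(4,6)=18
after path 5 (9→11→0→6, push 4): res(4,6)=18
after path 6 (9→2→7→4→6, push 7): res(4,6)=11
after path 7 (9→11→0→4→6, push 2): res(4,6)=9

Residual capacity of (4,6): 9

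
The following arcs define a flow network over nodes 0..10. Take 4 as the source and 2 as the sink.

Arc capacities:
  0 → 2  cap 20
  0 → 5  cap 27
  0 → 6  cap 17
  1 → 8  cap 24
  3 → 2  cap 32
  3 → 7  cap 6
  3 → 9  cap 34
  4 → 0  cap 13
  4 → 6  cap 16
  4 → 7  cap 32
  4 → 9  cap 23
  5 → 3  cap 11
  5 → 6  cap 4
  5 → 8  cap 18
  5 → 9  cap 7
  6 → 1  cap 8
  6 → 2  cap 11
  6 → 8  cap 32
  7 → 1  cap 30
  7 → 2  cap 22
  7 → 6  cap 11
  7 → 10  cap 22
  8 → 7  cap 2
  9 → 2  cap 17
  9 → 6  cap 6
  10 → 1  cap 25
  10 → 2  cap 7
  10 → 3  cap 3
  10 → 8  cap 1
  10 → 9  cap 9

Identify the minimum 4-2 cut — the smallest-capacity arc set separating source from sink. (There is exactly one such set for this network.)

augment #1: 4→0→2 push 13
augment #2: 4→6→2 push 11
augment #3: 4→7→2 push 22
augment #4: 4→9→2 push 17
augment #5: 4→7→10→2 push 7
augment #6: 4→7→10→3→2 push 3
max flow = 73; residual-reachable set from 4 gives S-side
cut edges (S→T): {(4,0), (6,2), (7,2), (9,2), (10,2), (10,3)} total cap 73

Min-cut arcs: {(4,0), (6,2), (7,2), (9,2), (10,2), (10,3)} (total capacity 73)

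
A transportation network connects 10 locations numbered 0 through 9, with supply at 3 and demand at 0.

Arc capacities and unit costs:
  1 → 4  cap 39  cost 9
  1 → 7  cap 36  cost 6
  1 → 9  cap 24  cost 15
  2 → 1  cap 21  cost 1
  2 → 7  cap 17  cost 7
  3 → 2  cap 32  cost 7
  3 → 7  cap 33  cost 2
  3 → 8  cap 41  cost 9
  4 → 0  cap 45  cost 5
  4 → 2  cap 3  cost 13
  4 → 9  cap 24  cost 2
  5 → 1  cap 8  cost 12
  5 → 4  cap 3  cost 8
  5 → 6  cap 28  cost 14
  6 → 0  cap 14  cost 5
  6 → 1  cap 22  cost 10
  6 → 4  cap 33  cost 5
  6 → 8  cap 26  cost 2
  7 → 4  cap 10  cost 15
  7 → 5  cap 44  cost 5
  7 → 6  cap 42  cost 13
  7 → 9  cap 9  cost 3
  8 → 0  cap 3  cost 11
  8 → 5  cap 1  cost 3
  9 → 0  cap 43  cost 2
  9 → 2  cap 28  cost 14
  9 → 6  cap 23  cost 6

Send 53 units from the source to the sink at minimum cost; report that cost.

Minimum cost for 53 units: 967

shortest-cost path #1: 3→7→9→0 push 9 @ unit cost 7 (adds 63)
shortest-cost path #2: 3→7→5→4→9→0 push 3 @ unit cost 19 (adds 57)
shortest-cost path #3: 3→8→0 push 3 @ unit cost 20 (adds 60)
shortest-cost path #4: 3→7→6→0 push 14 @ unit cost 20 (adds 280)
shortest-cost path #5: 3→7→4→9→0 push 7 @ unit cost 21 (adds 147)
shortest-cost path #6: 3→2→1→4→9→0 push 14 @ unit cost 21 (adds 294)
shortest-cost path #7: 3→2→1→4→0 push 3 @ unit cost 22 (adds 66)
total cost = 967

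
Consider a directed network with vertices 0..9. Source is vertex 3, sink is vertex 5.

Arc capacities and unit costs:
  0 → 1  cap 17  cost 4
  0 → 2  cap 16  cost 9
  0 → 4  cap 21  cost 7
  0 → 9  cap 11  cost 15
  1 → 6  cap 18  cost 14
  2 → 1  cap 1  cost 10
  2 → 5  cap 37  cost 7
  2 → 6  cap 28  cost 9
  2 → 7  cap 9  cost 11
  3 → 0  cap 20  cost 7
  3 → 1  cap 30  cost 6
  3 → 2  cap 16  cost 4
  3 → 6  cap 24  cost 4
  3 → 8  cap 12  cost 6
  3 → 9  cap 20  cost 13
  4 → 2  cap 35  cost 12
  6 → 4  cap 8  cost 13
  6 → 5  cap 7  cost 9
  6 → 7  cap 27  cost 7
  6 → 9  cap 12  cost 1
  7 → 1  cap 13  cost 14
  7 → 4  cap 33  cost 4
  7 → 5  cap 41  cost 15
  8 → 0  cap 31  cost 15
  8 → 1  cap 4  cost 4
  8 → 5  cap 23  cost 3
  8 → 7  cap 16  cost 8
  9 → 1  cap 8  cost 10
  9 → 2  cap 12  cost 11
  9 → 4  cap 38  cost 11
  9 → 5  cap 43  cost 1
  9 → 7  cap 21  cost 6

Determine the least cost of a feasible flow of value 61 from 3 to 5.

shortest-cost path #1: 3→6→9→5 push 12 @ unit cost 6 (adds 72)
shortest-cost path #2: 3→8→5 push 12 @ unit cost 9 (adds 108)
shortest-cost path #3: 3→2→5 push 16 @ unit cost 11 (adds 176)
shortest-cost path #4: 3→6→5 push 7 @ unit cost 13 (adds 91)
shortest-cost path #5: 3→9→5 push 14 @ unit cost 14 (adds 196)
total cost = 643

Minimum cost for 61 units: 643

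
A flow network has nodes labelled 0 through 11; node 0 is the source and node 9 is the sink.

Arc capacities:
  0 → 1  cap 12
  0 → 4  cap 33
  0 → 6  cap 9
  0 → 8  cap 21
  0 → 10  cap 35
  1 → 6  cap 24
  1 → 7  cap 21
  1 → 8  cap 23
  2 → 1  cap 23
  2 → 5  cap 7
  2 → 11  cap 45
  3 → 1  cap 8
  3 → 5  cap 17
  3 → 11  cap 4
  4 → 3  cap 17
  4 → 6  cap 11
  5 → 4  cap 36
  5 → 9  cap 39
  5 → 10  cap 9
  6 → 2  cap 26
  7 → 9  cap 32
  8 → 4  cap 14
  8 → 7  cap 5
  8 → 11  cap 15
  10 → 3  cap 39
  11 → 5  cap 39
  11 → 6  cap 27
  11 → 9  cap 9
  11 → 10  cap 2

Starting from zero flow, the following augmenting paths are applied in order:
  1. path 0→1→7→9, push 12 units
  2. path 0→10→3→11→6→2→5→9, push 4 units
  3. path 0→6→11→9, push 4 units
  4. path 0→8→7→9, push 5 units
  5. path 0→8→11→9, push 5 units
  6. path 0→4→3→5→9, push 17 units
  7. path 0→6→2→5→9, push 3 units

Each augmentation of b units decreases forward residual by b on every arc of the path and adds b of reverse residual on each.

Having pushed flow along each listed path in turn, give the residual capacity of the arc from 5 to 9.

after path 1 (0→1→7→9, push 12): res(5,9)=39
after path 2 (0→10→3→11→6→2→5→9, push 4): res(5,9)=35
after path 3 (0→6→11→9, push 4): res(5,9)=35
after path 4 (0→8→7→9, push 5): res(5,9)=35
after path 5 (0→8→11→9, push 5): res(5,9)=35
after path 6 (0→4→3→5→9, push 17): res(5,9)=18
after path 7 (0→6→2→5→9, push 3): res(5,9)=15

Residual capacity of (5,9): 15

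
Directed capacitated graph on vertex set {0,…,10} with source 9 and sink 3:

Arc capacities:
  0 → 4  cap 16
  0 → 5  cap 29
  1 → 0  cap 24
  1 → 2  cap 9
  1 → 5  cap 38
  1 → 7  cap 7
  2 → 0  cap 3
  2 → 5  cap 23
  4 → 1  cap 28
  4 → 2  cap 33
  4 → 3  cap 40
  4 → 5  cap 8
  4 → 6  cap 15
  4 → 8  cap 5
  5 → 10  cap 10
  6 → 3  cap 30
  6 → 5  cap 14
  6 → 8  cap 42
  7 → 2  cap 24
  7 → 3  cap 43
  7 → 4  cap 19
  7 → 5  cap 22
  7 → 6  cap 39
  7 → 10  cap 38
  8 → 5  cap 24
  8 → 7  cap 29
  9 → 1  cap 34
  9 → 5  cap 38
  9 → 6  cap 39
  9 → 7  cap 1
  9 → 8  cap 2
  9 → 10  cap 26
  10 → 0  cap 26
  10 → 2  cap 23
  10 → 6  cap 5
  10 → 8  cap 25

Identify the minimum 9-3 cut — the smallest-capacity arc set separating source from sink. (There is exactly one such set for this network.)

Min-cut arcs: {(0,4), (1,7), (6,3), (8,7), (9,7)} (total capacity 83)

augment #1: 9→6→3 push 30
augment #2: 9→7→3 push 1
augment #3: 9→1→7→3 push 7
augment #4: 9→8→7→3 push 2
augment #5: 9→1→0→4→3 push 16
augment #6: 9→6→8→7→3 push 9
augment #7: 9→10→8→7→3 push 18
max flow = 83; residual-reachable set from 9 gives S-side
cut edges (S→T): {(0,4), (1,7), (6,3), (8,7), (9,7)} total cap 83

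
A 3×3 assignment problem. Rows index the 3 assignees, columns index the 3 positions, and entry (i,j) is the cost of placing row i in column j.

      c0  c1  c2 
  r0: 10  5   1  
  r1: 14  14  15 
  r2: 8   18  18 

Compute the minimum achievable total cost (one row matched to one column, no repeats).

optimal assignment: row0→col2 (cost 1), row1→col1 (cost 14), row2→col0 (cost 8)
total = 1 + 14 + 8 = 23

Minimum assignment cost: 23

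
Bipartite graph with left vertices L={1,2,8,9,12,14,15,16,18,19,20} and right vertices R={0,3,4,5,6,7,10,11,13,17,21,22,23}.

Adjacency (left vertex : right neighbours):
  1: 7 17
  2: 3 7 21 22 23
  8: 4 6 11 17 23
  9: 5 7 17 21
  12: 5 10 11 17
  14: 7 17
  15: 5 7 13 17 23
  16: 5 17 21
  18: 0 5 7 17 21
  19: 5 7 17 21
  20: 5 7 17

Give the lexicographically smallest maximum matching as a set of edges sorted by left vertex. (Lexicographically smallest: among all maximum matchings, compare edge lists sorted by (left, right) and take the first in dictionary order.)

|M| = 9 (so the lex-smallest maximum matching has 9 edges)
process left vertices in ascending order; for each, take the smallest-labelled available neighbour that still permits 9 edges overall, or leave it unmatched if none does
lex-smallest matching: {1-7, 2-3, 8-4, 9-5, 12-10, 14-17, 15-13, 16-21, 18-0}

Lex-smallest maximum matching: {(1,7), (2,3), (8,4), (9,5), (12,10), (14,17), (15,13), (16,21), (18,0)}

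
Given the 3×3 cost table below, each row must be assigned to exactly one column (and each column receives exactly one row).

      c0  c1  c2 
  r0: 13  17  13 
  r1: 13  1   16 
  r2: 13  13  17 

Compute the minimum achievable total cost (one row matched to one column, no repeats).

Minimum assignment cost: 27

optimal assignment: row0→col2 (cost 13), row1→col1 (cost 1), row2→col0 (cost 13)
total = 13 + 1 + 13 = 27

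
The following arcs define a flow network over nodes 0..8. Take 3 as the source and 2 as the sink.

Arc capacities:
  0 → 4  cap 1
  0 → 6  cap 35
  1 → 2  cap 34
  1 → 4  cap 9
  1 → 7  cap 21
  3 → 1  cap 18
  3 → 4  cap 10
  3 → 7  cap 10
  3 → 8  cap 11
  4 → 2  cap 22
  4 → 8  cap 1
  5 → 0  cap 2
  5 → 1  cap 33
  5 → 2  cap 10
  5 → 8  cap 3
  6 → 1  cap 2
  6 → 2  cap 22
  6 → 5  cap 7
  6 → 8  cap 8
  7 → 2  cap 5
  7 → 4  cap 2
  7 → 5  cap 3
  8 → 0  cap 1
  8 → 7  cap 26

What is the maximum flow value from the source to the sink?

Maximum flow value: 39

augment #1: 3→1→2 bottleneck 18, total now 18
augment #2: 3→4→2 bottleneck 10, total now 28
augment #3: 3→7→2 bottleneck 5, total now 33
augment #4: 3→7→4→2 bottleneck 2, total now 35
augment #5: 3→7→5→2 bottleneck 3, total now 38
augment #6: 3→8→0→4→2 bottleneck 1, total now 39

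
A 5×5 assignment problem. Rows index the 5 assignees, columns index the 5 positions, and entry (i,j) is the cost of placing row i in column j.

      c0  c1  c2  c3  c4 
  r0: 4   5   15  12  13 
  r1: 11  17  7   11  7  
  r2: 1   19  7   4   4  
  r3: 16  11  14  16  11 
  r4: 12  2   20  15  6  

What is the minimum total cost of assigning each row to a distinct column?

optimal assignment: row0→col0 (cost 4), row1→col2 (cost 7), row2→col3 (cost 4), row3→col4 (cost 11), row4→col1 (cost 2)
total = 4 + 7 + 4 + 11 + 2 = 28

Minimum assignment cost: 28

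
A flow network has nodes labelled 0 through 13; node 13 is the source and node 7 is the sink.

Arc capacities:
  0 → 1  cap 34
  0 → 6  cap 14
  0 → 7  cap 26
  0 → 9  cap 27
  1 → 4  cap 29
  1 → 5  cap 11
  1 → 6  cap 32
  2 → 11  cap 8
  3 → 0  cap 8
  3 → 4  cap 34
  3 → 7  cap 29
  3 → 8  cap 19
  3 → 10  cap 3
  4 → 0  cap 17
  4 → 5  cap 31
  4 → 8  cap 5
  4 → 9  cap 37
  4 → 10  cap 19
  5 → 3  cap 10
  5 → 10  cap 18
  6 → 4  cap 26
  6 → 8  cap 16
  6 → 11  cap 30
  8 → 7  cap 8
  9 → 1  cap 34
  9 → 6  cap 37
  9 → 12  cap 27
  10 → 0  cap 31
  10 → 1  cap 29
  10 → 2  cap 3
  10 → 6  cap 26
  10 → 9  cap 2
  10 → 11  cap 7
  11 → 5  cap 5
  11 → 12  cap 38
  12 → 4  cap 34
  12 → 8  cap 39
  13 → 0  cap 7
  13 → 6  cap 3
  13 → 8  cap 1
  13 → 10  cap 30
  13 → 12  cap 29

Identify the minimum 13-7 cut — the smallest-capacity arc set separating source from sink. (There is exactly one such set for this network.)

augment #1: 13→0→7 push 7
augment #2: 13→8→7 push 1
augment #3: 13→6→8→7 push 3
augment #4: 13→10→0→7 push 19
augment #5: 13→12→8→7 push 4
augment #6: 13→10→1→5→3→7 push 10
max flow = 44; residual-reachable set from 13 gives S-side
cut edges (S→T): {(0,7), (5,3), (8,7)} total cap 44

Min-cut arcs: {(0,7), (5,3), (8,7)} (total capacity 44)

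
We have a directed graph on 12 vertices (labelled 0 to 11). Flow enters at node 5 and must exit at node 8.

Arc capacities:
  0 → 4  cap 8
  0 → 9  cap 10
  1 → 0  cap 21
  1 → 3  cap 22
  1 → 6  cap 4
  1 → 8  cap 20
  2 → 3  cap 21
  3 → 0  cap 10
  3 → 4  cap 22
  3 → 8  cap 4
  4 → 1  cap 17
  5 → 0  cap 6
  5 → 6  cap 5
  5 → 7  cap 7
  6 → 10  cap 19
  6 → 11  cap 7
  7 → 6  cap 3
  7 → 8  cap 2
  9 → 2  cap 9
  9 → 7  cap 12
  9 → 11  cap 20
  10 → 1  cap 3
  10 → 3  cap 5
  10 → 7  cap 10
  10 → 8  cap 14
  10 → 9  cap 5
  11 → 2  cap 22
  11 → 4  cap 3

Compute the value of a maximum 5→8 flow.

augment #1: 5→7→8 bottleneck 2, total now 2
augment #2: 5→6→10→8 bottleneck 5, total now 7
augment #3: 5→0→4→1→8 bottleneck 6, total now 13
augment #4: 5→7→6→10→8 bottleneck 3, total now 16

Maximum flow value: 16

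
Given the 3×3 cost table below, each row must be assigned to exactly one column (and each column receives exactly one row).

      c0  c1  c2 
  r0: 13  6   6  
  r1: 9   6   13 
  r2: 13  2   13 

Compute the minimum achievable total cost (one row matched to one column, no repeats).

Minimum assignment cost: 17

optimal assignment: row0→col2 (cost 6), row1→col0 (cost 9), row2→col1 (cost 2)
total = 6 + 9 + 2 = 17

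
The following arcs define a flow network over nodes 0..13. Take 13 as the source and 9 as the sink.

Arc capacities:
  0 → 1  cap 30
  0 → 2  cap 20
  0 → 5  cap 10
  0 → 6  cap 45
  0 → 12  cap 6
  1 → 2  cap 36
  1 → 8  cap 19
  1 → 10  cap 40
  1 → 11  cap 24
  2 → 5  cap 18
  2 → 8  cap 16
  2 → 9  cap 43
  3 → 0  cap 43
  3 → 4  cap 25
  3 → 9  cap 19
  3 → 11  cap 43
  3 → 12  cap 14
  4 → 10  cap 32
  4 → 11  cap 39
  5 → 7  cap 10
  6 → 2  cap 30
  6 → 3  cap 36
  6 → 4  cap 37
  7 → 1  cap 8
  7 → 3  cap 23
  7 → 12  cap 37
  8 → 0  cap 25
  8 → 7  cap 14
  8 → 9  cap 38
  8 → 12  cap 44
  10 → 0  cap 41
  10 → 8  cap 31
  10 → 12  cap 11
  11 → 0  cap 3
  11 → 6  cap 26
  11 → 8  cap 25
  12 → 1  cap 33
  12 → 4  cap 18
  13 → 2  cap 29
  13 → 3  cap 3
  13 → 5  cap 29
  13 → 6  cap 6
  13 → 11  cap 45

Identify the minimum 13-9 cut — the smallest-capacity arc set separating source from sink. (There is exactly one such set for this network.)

Min-cut arcs: {(5,7), (13,2), (13,3), (13,6), (13,11)} (total capacity 93)

augment #1: 13→2→9 push 29
augment #2: 13→3→9 push 3
augment #3: 13→6→2→9 push 6
augment #4: 13→11→8→9 push 25
augment #5: 13→5→7→3→9 push 10
augment #6: 13→11→0→2→9 push 3
augment #7: 13→11→6→2→9 push 5
augment #8: 13→11→6→3→9 push 6
augment #9: 13→11→6→2→8→9 push 6
max flow = 93; residual-reachable set from 13 gives S-side
cut edges (S→T): {(5,7), (13,2), (13,3), (13,6), (13,11)} total cap 93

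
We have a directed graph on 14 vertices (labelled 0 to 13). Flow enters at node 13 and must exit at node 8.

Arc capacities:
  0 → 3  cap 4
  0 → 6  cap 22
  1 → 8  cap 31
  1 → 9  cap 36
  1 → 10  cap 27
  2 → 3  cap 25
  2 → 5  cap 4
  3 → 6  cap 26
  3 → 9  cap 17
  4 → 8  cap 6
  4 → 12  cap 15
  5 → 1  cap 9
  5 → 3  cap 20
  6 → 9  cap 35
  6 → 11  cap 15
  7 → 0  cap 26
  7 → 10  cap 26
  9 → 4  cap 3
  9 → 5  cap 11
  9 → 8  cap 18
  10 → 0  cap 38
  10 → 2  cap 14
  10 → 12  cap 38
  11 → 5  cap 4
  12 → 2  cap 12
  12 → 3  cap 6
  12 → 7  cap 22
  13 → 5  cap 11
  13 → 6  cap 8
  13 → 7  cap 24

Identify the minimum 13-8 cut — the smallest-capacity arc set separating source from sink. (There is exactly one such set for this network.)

augment #1: 13→5→1→8 push 9
augment #2: 13→6→9→8 push 8
augment #3: 13→5→3→9→8 push 2
augment #4: 13→7→0→3→9→8 push 4
augment #5: 13→7→0→6→9→8 push 4
augment #6: 13→7→0→6→9→4→8 push 3
max flow = 30; residual-reachable set from 13 gives S-side
cut edges (S→T): {(5,1), (9,4), (9,8)} total cap 30

Min-cut arcs: {(5,1), (9,4), (9,8)} (total capacity 30)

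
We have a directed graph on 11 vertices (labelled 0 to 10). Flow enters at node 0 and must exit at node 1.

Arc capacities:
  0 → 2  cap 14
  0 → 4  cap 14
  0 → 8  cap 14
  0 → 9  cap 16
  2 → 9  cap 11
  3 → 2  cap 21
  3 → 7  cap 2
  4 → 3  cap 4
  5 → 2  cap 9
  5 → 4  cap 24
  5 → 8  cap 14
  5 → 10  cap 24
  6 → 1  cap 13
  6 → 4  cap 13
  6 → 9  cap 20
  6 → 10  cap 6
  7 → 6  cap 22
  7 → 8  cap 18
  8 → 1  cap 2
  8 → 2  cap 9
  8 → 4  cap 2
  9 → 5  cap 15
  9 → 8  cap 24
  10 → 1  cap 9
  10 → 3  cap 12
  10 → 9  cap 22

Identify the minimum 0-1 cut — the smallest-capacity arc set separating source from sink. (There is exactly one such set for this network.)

augment #1: 0→8→1 push 2
augment #2: 0→9→5→10→1 push 9
augment #3: 0→4→3→7→6→1 push 2
max flow = 13; residual-reachable set from 0 gives S-side
cut edges (S→T): {(3,7), (8,1), (10,1)} total cap 13

Min-cut arcs: {(3,7), (8,1), (10,1)} (total capacity 13)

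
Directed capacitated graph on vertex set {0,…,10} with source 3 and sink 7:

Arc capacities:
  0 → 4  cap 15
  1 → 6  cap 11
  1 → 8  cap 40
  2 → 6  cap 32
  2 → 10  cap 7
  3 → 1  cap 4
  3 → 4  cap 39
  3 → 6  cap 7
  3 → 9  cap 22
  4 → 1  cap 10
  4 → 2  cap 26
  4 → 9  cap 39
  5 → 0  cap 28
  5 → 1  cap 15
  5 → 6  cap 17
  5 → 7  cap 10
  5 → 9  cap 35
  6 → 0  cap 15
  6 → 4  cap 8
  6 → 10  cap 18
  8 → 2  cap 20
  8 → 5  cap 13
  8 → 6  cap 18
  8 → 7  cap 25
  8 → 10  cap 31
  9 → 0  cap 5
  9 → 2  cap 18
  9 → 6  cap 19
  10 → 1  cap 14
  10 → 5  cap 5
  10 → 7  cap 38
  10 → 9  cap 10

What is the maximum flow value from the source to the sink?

Maximum flow value: 39

augment #1: 3→1→8→7 bottleneck 4, total now 4
augment #2: 3→6→10→7 bottleneck 7, total now 11
augment #3: 3→4→1→8→7 bottleneck 10, total now 21
augment #4: 3→4→2→10→7 bottleneck 7, total now 28
augment #5: 3→9→6→10→7 bottleneck 11, total now 39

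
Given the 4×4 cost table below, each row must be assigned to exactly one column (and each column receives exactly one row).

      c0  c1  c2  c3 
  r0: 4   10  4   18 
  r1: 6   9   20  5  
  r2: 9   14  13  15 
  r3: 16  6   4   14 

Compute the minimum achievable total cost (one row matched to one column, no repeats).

optimal assignment: row0→col2 (cost 4), row1→col3 (cost 5), row2→col0 (cost 9), row3→col1 (cost 6)
total = 4 + 5 + 9 + 6 = 24

Minimum assignment cost: 24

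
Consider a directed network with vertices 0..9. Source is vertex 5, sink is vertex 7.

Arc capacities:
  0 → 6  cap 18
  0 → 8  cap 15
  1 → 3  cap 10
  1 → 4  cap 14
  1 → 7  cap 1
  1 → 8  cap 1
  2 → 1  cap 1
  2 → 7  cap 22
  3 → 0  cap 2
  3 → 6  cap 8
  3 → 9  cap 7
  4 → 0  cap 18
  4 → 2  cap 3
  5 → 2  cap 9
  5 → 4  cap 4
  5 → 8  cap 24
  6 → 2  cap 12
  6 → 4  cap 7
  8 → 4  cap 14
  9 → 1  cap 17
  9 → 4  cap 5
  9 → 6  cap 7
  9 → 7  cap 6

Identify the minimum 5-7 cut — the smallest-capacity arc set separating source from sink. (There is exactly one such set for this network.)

Min-cut arcs: {(2,1), (2,7)} (total capacity 23)

augment #1: 5→2→7 push 9
augment #2: 5→4→2→7 push 3
augment #3: 5→4→0→6→2→7 push 1
augment #4: 5→8→4→0→6→2→7 push 9
augment #5: 5→8→4→0→6→2→1→7 push 1
max flow = 23; residual-reachable set from 5 gives S-side
cut edges (S→T): {(2,1), (2,7)} total cap 23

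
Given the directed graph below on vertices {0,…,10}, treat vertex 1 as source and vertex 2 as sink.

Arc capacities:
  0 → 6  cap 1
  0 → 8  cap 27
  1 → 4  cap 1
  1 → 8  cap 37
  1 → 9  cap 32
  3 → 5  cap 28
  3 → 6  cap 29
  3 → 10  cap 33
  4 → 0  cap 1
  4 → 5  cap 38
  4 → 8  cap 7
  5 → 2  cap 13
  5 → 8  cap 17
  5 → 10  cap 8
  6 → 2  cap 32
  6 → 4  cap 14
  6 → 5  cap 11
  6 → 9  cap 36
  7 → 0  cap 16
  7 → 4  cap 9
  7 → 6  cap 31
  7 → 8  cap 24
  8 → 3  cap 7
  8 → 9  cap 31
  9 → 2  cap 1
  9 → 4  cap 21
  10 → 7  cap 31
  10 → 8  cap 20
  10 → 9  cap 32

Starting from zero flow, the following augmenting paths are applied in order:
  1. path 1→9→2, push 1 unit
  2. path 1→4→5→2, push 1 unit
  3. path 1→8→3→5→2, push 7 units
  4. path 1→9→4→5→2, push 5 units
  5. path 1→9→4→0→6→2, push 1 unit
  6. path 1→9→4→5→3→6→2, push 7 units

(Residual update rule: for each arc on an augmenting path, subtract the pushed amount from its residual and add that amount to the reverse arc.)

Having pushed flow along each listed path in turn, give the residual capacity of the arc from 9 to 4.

Residual capacity of (9,4): 8

after path 1 (1→9→2, push 1): res(9,4)=21
after path 2 (1→4→5→2, push 1): res(9,4)=21
after path 3 (1→8→3→5→2, push 7): res(9,4)=21
after path 4 (1→9→4→5→2, push 5): res(9,4)=16
after path 5 (1→9→4→0→6→2, push 1): res(9,4)=15
after path 6 (1→9→4→5→3→6→2, push 7): res(9,4)=8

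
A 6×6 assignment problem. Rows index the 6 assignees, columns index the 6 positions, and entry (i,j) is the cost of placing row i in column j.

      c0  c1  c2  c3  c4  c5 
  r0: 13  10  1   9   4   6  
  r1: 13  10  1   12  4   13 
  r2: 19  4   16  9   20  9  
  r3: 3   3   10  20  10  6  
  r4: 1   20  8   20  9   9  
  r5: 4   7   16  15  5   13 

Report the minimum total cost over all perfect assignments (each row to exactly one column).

optimal assignment: row0→col5 (cost 6), row1→col2 (cost 1), row2→col3 (cost 9), row3→col1 (cost 3), row4→col0 (cost 1), row5→col4 (cost 5)
total = 6 + 1 + 9 + 3 + 1 + 5 = 25

Minimum assignment cost: 25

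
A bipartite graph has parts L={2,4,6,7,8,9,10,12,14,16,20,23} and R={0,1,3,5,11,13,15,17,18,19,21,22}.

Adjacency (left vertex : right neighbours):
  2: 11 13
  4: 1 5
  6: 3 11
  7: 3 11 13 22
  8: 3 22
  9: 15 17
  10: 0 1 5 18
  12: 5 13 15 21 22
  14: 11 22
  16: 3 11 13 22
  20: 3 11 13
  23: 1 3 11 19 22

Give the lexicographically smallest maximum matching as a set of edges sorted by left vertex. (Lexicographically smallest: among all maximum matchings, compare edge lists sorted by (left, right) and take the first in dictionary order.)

Lex-smallest maximum matching: {(2,11), (4,1), (6,3), (7,13), (8,22), (9,15), (10,0), (12,5), (23,19)}

|M| = 9 (so the lex-smallest maximum matching has 9 edges)
process left vertices in ascending order; for each, take the smallest-labelled available neighbour that still permits 9 edges overall, or leave it unmatched if none does
lex-smallest matching: {2-11, 4-1, 6-3, 7-13, 8-22, 9-15, 10-0, 12-5, 23-19}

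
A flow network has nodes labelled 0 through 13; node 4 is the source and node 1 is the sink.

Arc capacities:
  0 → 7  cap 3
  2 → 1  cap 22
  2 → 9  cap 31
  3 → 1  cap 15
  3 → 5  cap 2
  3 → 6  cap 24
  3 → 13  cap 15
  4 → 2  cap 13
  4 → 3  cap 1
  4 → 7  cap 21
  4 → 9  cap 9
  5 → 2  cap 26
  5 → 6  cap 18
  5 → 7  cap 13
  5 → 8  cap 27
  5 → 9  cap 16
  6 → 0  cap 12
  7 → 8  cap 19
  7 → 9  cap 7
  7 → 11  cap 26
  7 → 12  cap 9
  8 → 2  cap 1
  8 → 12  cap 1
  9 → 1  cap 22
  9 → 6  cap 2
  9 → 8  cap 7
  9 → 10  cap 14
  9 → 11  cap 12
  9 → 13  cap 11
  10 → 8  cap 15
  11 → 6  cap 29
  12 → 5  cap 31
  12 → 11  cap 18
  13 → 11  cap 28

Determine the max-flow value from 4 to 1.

Maximum flow value: 41

augment #1: 4→2→1 bottleneck 13, total now 13
augment #2: 4→3→1 bottleneck 1, total now 14
augment #3: 4→9→1 bottleneck 9, total now 23
augment #4: 4→7→9→1 bottleneck 7, total now 30
augment #5: 4→7→8→2→1 bottleneck 1, total now 31
augment #6: 4→7→12→5→2→1 bottleneck 8, total now 39
augment #7: 4→7→12→5→9→1 bottleneck 1, total now 40
augment #8: 4→7→8→12→5→9→1 bottleneck 1, total now 41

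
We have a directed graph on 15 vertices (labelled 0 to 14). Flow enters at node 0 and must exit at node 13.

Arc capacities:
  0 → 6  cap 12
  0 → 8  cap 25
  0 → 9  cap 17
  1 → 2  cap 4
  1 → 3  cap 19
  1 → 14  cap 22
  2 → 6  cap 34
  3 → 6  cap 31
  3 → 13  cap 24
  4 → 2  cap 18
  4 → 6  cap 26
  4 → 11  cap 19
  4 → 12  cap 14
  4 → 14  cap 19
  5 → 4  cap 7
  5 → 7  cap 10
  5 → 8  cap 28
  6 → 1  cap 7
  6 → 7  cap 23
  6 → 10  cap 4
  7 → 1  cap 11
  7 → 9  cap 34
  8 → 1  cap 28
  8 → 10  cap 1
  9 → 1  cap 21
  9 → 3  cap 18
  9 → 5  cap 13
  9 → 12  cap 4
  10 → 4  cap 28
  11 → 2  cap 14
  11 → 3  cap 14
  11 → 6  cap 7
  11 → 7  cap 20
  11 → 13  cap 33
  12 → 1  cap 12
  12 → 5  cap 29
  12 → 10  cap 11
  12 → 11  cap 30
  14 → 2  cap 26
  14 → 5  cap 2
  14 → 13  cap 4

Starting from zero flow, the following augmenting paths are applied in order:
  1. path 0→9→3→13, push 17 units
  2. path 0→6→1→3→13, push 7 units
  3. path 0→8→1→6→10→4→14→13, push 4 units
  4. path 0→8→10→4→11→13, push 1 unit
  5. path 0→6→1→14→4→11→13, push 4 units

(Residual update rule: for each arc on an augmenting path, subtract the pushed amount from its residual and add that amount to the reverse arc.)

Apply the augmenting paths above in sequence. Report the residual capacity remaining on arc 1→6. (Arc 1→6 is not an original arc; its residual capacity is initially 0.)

Residual capacity of (1,6): 7

after path 1 (0→9→3→13, push 17): res(1,6)=0
after path 2 (0→6→1→3→13, push 7): res(1,6)=7
after path 3 (0→8→1→6→10→4→14→13, push 4): res(1,6)=3
after path 4 (0→8→10→4→11→13, push 1): res(1,6)=3
after path 5 (0→6→1→14→4→11→13, push 4): res(1,6)=7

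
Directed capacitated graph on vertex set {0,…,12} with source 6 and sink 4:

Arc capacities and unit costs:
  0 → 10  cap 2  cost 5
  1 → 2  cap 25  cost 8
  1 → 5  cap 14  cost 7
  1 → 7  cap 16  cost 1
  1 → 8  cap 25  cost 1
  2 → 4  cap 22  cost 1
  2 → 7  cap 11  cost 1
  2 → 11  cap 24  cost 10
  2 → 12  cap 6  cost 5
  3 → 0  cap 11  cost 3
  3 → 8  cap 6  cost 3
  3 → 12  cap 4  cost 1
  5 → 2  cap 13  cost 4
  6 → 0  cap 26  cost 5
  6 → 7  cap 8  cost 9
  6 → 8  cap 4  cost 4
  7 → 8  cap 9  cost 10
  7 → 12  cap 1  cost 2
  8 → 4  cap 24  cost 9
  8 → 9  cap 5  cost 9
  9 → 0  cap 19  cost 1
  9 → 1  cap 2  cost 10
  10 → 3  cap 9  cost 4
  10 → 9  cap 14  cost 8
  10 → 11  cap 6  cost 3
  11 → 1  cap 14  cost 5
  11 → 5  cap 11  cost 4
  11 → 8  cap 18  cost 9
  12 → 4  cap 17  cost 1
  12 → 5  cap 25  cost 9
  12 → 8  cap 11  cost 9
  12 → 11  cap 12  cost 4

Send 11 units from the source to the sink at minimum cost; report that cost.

shortest-cost path #1: 6→7→12→4 push 1 @ unit cost 12 (adds 12)
shortest-cost path #2: 6→8→4 push 4 @ unit cost 13 (adds 52)
shortest-cost path #3: 6→0→10→3→12→4 push 2 @ unit cost 16 (adds 32)
shortest-cost path #4: 6→7→8→4 push 4 @ unit cost 28 (adds 112)
total cost = 208

Minimum cost for 11 units: 208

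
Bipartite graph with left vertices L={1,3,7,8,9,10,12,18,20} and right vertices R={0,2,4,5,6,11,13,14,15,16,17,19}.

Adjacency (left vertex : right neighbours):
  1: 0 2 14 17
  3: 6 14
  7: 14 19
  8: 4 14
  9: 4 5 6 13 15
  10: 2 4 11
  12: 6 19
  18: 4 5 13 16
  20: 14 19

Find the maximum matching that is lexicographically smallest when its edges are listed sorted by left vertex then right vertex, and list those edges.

Lex-smallest maximum matching: {(1,0), (3,6), (7,14), (8,4), (9,5), (10,2), (12,19), (18,13)}

|M| = 8 (so the lex-smallest maximum matching has 8 edges)
process left vertices in ascending order; for each, take the smallest-labelled available neighbour that still permits 8 edges overall, or leave it unmatched if none does
lex-smallest matching: {1-0, 3-6, 7-14, 8-4, 9-5, 10-2, 12-19, 18-13}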